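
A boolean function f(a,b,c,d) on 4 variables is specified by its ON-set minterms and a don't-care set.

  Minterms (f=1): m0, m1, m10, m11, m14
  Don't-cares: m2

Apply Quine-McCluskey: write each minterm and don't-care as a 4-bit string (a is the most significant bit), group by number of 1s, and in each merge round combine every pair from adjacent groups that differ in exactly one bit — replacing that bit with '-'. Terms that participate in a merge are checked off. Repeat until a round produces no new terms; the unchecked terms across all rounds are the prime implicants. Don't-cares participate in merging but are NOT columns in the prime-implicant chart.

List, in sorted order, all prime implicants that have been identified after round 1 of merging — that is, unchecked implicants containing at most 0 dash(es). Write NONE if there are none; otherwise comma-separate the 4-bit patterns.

size-2^0 implicants → 0000(✓)  0001(✓)  0010(✓)  1010(✓)  1011(✓)  1110(✓)
size-2^1 implicants → -010  00-0  000-  1-10  101-
Unchecked terms (primes): -010, 00-0, 000-, 1-10, 101-

NONE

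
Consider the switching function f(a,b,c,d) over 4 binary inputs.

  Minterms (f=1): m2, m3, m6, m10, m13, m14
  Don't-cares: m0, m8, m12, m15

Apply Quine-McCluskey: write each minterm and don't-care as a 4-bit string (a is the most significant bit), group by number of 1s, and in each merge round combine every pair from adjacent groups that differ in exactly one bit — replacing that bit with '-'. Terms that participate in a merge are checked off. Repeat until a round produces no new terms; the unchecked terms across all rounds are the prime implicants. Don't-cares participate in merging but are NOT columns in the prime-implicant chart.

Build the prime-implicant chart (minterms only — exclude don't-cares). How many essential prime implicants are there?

3

Round 0: 0000✓ 0010✓ 0011✓ 0110✓ 1000✓ 1010✓ 1100✓ 1101✓ 1110✓ 1111✓
Round 1: -000✓ -010✓ -110✓ 0-10✓ 00-0✓ 001- 1-00✓ 1-10✓ 10-0✓ 11-0✓ 11-1✓ 110-✓ 111-✓
Round 2: --10 -0-0 1--0 11--
PIs = {--10, -0-0, 001-, 1--0, 11--}
Coverage chart:
  m2: --10,-0-0,001-
  m3: 001- ←essential
  m6: --10 ←essential
  m10: --10,-0-0,1--0
  m13: 11-- ←essential
  m14: --10,1--0,11--
Essential: --10, 001-, 11--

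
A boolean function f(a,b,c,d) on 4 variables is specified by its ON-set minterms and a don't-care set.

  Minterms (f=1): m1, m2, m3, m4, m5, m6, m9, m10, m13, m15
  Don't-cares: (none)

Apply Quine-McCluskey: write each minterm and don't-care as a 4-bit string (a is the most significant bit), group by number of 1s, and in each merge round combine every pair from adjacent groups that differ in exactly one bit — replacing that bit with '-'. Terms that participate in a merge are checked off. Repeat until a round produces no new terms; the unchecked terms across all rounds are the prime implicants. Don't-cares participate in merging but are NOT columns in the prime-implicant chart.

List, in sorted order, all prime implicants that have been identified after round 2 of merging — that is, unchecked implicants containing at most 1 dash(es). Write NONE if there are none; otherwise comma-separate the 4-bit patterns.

size-2^0 implicants → 0001(✓)  0010(✓)  0011(✓)  0100(✓)  0101(✓)  0110(✓)  1001(✓)  1010(✓)  1101(✓)  1111(✓)
size-2^1 implicants → -001(✓)  -010  -101(✓)  0-01(✓)  0-10  00-1  001-  01-0  010-  1-01(✓)  11-1
size-2^2 implicants → --01
Unchecked terms (primes): --01, -010, 0-10, 00-1, 001-, 01-0, 010-, 11-1

-010, 0-10, 00-1, 001-, 01-0, 010-, 11-1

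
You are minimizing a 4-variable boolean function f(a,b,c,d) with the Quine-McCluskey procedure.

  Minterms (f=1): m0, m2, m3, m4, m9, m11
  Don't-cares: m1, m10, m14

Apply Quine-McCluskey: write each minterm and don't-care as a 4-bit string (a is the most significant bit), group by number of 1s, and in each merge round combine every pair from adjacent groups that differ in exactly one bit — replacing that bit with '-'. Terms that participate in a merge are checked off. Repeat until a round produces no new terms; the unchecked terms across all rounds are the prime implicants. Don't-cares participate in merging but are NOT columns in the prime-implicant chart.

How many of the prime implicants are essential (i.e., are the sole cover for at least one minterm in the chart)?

2

[col 0] 0000*, 0001*, 0010*, 0011*, 0100*, 1001*, 1010*, 1011*, 1110*
[col 1] -001*, -010*, -011*, 0-00, 00-0*, 00-1*, 000-*, 001-*, 1-10, 10-1*, 101-*
[col 2] -0-1, -01-, 00--
Prime implicants: -0-1, -01-, 0-00, 00--, 1-10
PI chart (minterm → PIs covering it):
  0 | 0-00,00--
  2 | -01-,00--
  3 | -0-1,-01-,00--
  4 | 0-00  (sole → essential)
  9 | -0-1  (sole → essential)
  11 | -0-1,-01-
Essential prime implicants: -0-1, 0-00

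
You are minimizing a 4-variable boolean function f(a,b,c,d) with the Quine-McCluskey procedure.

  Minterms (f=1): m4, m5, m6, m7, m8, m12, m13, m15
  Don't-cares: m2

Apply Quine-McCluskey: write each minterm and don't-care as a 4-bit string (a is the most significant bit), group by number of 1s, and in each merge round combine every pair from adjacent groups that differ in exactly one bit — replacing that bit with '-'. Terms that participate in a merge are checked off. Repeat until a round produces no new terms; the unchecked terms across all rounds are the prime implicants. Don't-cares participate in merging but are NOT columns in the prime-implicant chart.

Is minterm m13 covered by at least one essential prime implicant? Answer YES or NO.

YES

size-2^0 implicants → 0010(✓)  0100(✓)  0101(✓)  0110(✓)  0111(✓)  1000(✓)  1100(✓)  1101(✓)  1111(✓)
size-2^1 implicants → -100(✓)  -101(✓)  -111(✓)  0-10  01-0(✓)  01-1(✓)  010-(✓)  011-(✓)  1-00  11-1(✓)  110-(✓)
size-2^2 implicants → -1-1  -10-  01--
Unchecked terms (primes): -1-1, -10-, 0-10, 01--, 1-00
Minterm coverage:
  m4 ⊆ -10-,01--
  m5 ⊆ -1-1,-10-,01--
  m6 ⊆ 0-10,01--
  m7 ⊆ -1-1,01--
  m8 ⊆ 1-00 [E]
  m12 ⊆ -10-,1-00
  m13 ⊆ -1-1,-10-
  m15 ⊆ -1-1 [E]
E = {-1-1, 1-00}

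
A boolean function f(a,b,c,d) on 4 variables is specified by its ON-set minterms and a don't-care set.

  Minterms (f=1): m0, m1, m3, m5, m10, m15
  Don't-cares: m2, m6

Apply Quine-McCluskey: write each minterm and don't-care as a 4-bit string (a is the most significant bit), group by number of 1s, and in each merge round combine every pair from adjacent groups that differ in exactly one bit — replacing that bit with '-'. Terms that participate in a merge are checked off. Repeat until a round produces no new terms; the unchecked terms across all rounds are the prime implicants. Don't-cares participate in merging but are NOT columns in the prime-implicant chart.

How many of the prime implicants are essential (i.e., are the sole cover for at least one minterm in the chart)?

4

size-2^0 implicants → 0000(✓)  0001(✓)  0010(✓)  0011(✓)  0101(✓)  0110(✓)  1010(✓)  1111
size-2^1 implicants → -010  0-01  0-10  00-0(✓)  00-1(✓)  000-(✓)  001-(✓)
size-2^2 implicants → 00--
Unchecked terms (primes): -010, 0-01, 0-10, 00--, 1111
Minterm coverage:
  m0 ⊆ 00-- [E]
  m1 ⊆ 0-01,00--
  m3 ⊆ 00-- [E]
  m5 ⊆ 0-01 [E]
  m10 ⊆ -010 [E]
  m15 ⊆ 1111 [E]
E = {-010, 0-01, 00--, 1111}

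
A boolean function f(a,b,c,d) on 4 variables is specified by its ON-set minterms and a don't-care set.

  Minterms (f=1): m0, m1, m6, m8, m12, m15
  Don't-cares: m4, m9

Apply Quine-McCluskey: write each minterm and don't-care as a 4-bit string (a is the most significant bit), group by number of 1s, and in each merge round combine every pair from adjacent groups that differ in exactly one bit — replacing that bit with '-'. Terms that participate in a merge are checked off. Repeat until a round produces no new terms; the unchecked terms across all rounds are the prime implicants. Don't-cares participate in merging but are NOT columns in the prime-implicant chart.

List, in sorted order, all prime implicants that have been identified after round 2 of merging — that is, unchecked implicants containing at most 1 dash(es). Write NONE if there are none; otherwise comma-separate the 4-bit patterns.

01-0, 1111

Round 0: 0000✓ 0001✓ 0100✓ 0110✓ 1000✓ 1001✓ 1100✓ 1111
Round 1: -000✓ -001✓ -100✓ 0-00✓ 000-✓ 01-0 1-00✓ 100-✓
Round 2: --00 -00-
PIs = {--00, -00-, 01-0, 1111}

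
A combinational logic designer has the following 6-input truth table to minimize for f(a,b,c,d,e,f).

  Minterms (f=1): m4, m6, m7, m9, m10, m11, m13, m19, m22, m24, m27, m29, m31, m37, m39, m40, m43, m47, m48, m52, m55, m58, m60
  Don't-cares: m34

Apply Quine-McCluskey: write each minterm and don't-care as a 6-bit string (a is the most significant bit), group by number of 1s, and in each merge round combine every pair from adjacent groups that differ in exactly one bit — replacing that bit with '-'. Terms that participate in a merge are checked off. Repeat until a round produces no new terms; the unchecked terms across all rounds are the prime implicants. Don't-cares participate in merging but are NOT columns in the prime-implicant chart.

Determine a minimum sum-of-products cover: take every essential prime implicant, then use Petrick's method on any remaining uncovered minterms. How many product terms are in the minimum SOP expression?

15

Round 0: 000100✓ 000110✓ 000111✓ 001001✓ 001010✓ 001011✓ 001101✓ 010011✓ 010110✓ 011000 011011✓ 011101✓ 011111✓ 100010 100101✓ 100111✓ 101000 101011✓ 101111✓ 110000✓ 110100✓ 110111✓ 111010 111100✓
Round 1: -00111 -01011 0-0110 0-1011 0-1101 0001-0 00011- 001-01 0010-1 00101- 01-011 011-11 0111-1 1-0111 10-111 1001-1 101-11 11-100 110-00
PIs = {-00111, -01011, 0-0110, 0-1011, 0-1101, 0001-0, 00011-, 001-01, 0010-1, 00101-, 01-011, 011-11, 011000, 0111-1, 1-0111, 10-111, 100010, 1001-1, 101-11, 101000, 11-100, 110-00, 111010}
Coverage chart:
  m4: 0001-0 ←essential
  m6: 0-0110,0001-0,00011-
  m7: -00111,00011-
  m9: 001-01,0010-1
  m10: 00101- ←essential
  m11: -01011,0-1011,0010-1,00101-
  m13: 0-1101,001-01
  m19: 01-011 ←essential
  m22: 0-0110 ←essential
  m24: 011000 ←essential
  m27: 0-1011,01-011,011-11
  m29: 0-1101,0111-1
  m31: 011-11,0111-1
  m37: 1001-1 ←essential
  m39: -00111,1-0111,10-111,1001-1
  m40: 101000 ←essential
  m43: -01011,101-11
  m47: 10-111,101-11
  m48: 110-00 ←essential
  m52: 11-100,110-00
  m55: 1-0111 ←essential
  m58: 111010 ←essential
  m60: 11-100 ←essential
Essential: 0-0110, 0001-0, 00101-, 01-011, 011000, 1-0111, 1001-1, 101000, 11-100, 110-00, 111010
Petrick residual → -00111, 001-01, 0111-1, 101-11
Min cover (15 terms): b'c'def + a'c'def' + a'b'c'df' + a'b'ce'f + a'b'cd'e + a'bd'ef + a'bcd'e'f' + a'bcdf + ac'def + ab'c'df + ab'cef + ab'cd'e'f' + abde'f' + abc'e'f' + abcd'ef'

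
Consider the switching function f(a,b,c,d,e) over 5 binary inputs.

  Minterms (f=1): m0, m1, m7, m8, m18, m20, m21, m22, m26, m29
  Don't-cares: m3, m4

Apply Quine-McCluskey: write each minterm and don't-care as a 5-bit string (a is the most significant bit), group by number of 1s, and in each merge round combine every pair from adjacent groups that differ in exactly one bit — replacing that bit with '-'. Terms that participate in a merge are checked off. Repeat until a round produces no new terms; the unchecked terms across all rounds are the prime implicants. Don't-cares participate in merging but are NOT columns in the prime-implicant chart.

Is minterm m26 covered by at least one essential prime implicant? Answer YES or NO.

size-2^0 implicants → 00000(✓)  00001(✓)  00011(✓)  00100(✓)  00111(✓)  01000(✓)  10010(✓)  10100(✓)  10101(✓)  10110(✓)  11010(✓)  11101(✓)
size-2^1 implicants → -0100  0-000  00-00  00-11  000-1  0000-  1-010  1-101  10-10  101-0  1010-
Unchecked terms (primes): -0100, 0-000, 00-00, 00-11, 000-1, 0000-, 1-010, 1-101, 10-10, 101-0, 1010-
Minterm coverage:
  m0 ⊆ 0-000,00-00,0000-
  m1 ⊆ 000-1,0000-
  m7 ⊆ 00-11 [E]
  m8 ⊆ 0-000 [E]
  m18 ⊆ 1-010,10-10
  m20 ⊆ -0100,101-0,1010-
  m21 ⊆ 1-101,1010-
  m22 ⊆ 10-10,101-0
  m26 ⊆ 1-010 [E]
  m29 ⊆ 1-101 [E]
E = {0-000, 00-11, 1-010, 1-101}

YES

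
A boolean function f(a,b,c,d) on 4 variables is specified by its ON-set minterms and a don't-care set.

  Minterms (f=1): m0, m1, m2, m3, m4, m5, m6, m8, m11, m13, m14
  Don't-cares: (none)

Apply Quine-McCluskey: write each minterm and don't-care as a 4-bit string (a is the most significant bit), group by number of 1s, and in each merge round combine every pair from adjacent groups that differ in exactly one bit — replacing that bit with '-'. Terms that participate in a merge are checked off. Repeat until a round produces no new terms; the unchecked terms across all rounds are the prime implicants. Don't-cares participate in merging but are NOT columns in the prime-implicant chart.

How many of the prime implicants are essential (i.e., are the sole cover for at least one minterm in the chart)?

4

size-2^0 implicants → 0000(✓)  0001(✓)  0010(✓)  0011(✓)  0100(✓)  0101(✓)  0110(✓)  1000(✓)  1011(✓)  1101(✓)  1110(✓)
size-2^1 implicants → -000  -011  -101  -110  0-00(✓)  0-01(✓)  0-10(✓)  00-0(✓)  00-1(✓)  000-(✓)  001-(✓)  01-0(✓)  010-(✓)
size-2^2 implicants → 0--0  0-0-  00--
Unchecked terms (primes): -000, -011, -101, -110, 0--0, 0-0-, 00--
Minterm coverage:
  m0 ⊆ -000,0--0,0-0-,00--
  m1 ⊆ 0-0-,00--
  m2 ⊆ 0--0,00--
  m3 ⊆ -011,00--
  m4 ⊆ 0--0,0-0-
  m5 ⊆ -101,0-0-
  m6 ⊆ -110,0--0
  m8 ⊆ -000 [E]
  m11 ⊆ -011 [E]
  m13 ⊆ -101 [E]
  m14 ⊆ -110 [E]
E = {-000, -011, -101, -110}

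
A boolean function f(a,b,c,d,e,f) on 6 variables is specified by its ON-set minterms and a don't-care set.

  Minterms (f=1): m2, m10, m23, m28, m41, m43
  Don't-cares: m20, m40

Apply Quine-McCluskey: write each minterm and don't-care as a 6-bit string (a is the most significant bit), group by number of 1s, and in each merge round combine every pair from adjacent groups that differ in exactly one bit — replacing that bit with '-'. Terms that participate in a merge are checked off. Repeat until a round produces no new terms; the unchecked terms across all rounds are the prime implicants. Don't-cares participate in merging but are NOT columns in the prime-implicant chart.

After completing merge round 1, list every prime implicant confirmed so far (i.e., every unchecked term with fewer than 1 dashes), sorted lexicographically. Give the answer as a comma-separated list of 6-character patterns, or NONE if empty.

010111

Round 0: 000010✓ 001010✓ 010100✓ 010111 011100✓ 101000✓ 101001✓ 101011✓
Round 1: 00-010 01-100 1010-1 10100-
PIs = {00-010, 01-100, 010111, 1010-1, 10100-}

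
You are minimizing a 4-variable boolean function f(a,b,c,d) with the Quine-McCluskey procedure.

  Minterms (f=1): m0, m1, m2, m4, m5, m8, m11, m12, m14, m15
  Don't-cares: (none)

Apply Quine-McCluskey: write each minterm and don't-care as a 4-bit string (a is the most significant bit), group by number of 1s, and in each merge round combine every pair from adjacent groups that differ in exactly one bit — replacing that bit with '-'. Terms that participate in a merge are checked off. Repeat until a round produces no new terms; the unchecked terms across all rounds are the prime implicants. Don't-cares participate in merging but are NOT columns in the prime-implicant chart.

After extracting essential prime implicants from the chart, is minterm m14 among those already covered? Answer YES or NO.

size-2^0 implicants → 0000(✓)  0001(✓)  0010(✓)  0100(✓)  0101(✓)  1000(✓)  1011(✓)  1100(✓)  1110(✓)  1111(✓)
size-2^1 implicants → -000(✓)  -100(✓)  0-00(✓)  0-01(✓)  00-0  000-(✓)  010-(✓)  1-00(✓)  1-11  11-0  111-
size-2^2 implicants → --00  0-0-
Unchecked terms (primes): --00, 0-0-, 00-0, 1-11, 11-0, 111-
Minterm coverage:
  m0 ⊆ --00,0-0-,00-0
  m1 ⊆ 0-0- [E]
  m2 ⊆ 00-0 [E]
  m4 ⊆ --00,0-0-
  m5 ⊆ 0-0- [E]
  m8 ⊆ --00 [E]
  m11 ⊆ 1-11 [E]
  m12 ⊆ --00,11-0
  m14 ⊆ 11-0,111-
  m15 ⊆ 1-11,111-
E = {--00, 0-0-, 00-0, 1-11}

NO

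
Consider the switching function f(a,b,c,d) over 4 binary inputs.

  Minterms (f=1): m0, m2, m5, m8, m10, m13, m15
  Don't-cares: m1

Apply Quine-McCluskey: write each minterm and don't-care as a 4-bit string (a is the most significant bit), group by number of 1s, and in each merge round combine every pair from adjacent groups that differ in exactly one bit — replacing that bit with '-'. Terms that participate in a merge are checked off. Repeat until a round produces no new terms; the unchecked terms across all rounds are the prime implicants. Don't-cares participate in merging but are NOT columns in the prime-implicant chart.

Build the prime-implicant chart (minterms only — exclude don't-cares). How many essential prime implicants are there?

Round 0: 0000✓ 0001✓ 0010✓ 0101✓ 1000✓ 1010✓ 1101✓ 1111✓
Round 1: -000✓ -010✓ -101 0-01 00-0✓ 000- 10-0✓ 11-1
Round 2: -0-0
PIs = {-0-0, -101, 0-01, 000-, 11-1}
Coverage chart:
  m0: -0-0,000-
  m2: -0-0 ←essential
  m5: -101,0-01
  m8: -0-0 ←essential
  m10: -0-0 ←essential
  m13: -101,11-1
  m15: 11-1 ←essential
Essential: -0-0, 11-1

2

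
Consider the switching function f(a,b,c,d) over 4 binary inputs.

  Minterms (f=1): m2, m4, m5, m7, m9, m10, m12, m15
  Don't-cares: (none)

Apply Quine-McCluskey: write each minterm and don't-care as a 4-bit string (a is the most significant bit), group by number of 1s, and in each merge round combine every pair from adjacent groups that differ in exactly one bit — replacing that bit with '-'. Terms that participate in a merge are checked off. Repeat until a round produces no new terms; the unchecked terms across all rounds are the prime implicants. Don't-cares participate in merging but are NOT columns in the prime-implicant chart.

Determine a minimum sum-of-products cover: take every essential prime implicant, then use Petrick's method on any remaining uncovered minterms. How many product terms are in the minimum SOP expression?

5

size-2^0 implicants → 0010(✓)  0100(✓)  0101(✓)  0111(✓)  1001  1010(✓)  1100(✓)  1111(✓)
size-2^1 implicants → -010  -100  -111  01-1  010-
Unchecked terms (primes): -010, -100, -111, 01-1, 010-, 1001
Minterm coverage:
  m2 ⊆ -010 [E]
  m4 ⊆ -100,010-
  m5 ⊆ 01-1,010-
  m7 ⊆ -111,01-1
  m9 ⊆ 1001 [E]
  m10 ⊆ -010 [E]
  m12 ⊆ -100 [E]
  m15 ⊆ -111 [E]
E = {-010, -100, -111, 1001}
Petrick residual → 01-1
Cover = b'cd' + bc'd' + bcd + a'bd + ab'c'd  |cover|=5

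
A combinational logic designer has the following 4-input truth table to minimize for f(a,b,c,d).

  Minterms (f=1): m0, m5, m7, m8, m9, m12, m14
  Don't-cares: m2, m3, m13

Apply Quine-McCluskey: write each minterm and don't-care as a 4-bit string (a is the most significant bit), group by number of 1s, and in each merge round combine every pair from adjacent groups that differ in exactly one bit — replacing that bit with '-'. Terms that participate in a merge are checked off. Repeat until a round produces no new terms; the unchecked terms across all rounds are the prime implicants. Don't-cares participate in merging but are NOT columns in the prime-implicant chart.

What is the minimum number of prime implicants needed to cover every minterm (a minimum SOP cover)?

4

Round 0: 0000✓ 0010✓ 0011✓ 0101✓ 0111✓ 1000✓ 1001✓ 1100✓ 1101✓ 1110✓
Round 1: -000 -101 0-11 00-0 001- 01-1 1-00✓ 1-01✓ 100-✓ 11-0 110-✓
Round 2: 1-0-
PIs = {-000, -101, 0-11, 00-0, 001-, 01-1, 1-0-, 11-0}
Coverage chart:
  m0: -000,00-0
  m5: -101,01-1
  m7: 0-11,01-1
  m8: -000,1-0-
  m9: 1-0- ←essential
  m12: 1-0-,11-0
  m14: 11-0 ←essential
Essential: 1-0-, 11-0
Petrick residual → -000, 01-1
Min cover (4 terms): b'c'd' + a'bd + ac' + abd'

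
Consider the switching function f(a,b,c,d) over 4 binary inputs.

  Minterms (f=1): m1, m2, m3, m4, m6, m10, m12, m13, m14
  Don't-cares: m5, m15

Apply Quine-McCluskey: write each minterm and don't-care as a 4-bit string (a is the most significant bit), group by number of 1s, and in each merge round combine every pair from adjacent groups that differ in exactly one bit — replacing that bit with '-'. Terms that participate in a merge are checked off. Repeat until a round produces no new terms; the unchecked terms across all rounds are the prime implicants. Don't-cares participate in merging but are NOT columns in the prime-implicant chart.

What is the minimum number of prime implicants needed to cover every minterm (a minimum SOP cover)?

3

[col 0] 0001*, 0010*, 0011*, 0100*, 0101*, 0110*, 1010*, 1100*, 1101*, 1110*, 1111*
[col 1] -010*, -100*, -101*, -110*, 0-01, 0-10*, 00-1, 001-, 01-0*, 010-*, 1-10*, 11-0*, 11-1*, 110-*, 111-*
[col 2] --10, -1-0, -10-, 11--
Prime implicants: --10, -1-0, -10-, 0-01, 00-1, 001-, 11--
PI chart (minterm → PIs covering it):
  1 | 0-01,00-1
  2 | --10,001-
  3 | 00-1,001-
  4 | -1-0,-10-
  6 | --10,-1-0
  10 | --10  (sole → essential)
  12 | -1-0,-10-,11--
  13 | -10-,11--
  14 | --10,-1-0,11--
Essential prime implicants: --10
Petrick residual → -10-, 00-1
Minimum SOP uses 3 PIs: cd' + bc' + a'b'd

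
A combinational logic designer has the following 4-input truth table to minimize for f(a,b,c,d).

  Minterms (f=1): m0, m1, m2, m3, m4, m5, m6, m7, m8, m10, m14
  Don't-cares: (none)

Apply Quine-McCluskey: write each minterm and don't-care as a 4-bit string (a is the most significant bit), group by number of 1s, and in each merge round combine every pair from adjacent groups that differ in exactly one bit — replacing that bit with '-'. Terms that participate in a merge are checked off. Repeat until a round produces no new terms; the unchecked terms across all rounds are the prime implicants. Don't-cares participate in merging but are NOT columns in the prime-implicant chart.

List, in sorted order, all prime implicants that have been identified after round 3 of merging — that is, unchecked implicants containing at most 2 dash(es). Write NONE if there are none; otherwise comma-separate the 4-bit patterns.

--10, -0-0

Round 0: 0000✓ 0001✓ 0010✓ 0011✓ 0100✓ 0101✓ 0110✓ 0111✓ 1000✓ 1010✓ 1110✓
Round 1: -000✓ -010✓ -110✓ 0-00✓ 0-01✓ 0-10✓ 0-11✓ 00-0✓ 00-1✓ 000-✓ 001-✓ 01-0✓ 01-1✓ 010-✓ 011-✓ 1-10✓ 10-0✓
Round 2: --10 -0-0 0--0✓ 0--1✓ 0-0-✓ 0-1-✓ 00--✓ 01--✓
Round 3: 0---
PIs = {--10, -0-0, 0---}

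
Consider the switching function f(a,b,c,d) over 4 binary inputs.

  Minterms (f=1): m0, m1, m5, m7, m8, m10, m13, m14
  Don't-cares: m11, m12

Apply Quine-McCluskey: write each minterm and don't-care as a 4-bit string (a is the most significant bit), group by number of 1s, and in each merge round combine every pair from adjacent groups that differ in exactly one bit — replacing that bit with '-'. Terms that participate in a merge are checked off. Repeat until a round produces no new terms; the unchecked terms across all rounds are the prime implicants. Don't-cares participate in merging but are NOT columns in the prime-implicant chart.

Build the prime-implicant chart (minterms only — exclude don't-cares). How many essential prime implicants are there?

Round 0: 0000✓ 0001✓ 0101✓ 0111✓ 1000✓ 1010✓ 1011✓ 1100✓ 1101✓ 1110✓
Round 1: -000 -101 0-01 000- 01-1 1-00✓ 1-10✓ 10-0✓ 101- 11-0✓ 110-
Round 2: 1--0
PIs = {-000, -101, 0-01, 000-, 01-1, 1--0, 101-, 110-}
Coverage chart:
  m0: -000,000-
  m1: 0-01,000-
  m5: -101,0-01,01-1
  m7: 01-1 ←essential
  m8: -000,1--0
  m10: 1--0,101-
  m13: -101,110-
  m14: 1--0 ←essential
Essential: 01-1, 1--0

2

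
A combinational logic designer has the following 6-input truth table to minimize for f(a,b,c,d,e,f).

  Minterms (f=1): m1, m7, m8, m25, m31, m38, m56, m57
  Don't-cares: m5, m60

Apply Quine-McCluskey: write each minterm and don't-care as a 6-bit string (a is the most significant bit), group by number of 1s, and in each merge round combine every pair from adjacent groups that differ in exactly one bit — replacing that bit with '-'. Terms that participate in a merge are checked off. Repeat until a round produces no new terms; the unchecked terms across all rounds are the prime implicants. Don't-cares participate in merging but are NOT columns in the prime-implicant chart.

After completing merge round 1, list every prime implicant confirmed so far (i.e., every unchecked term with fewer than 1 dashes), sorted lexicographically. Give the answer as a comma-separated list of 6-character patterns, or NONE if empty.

size-2^0 implicants → 000001(✓)  000101(✓)  000111(✓)  001000  011001(✓)  011111  100110  111000(✓)  111001(✓)  111100(✓)
size-2^1 implicants → -11001  000-01  0001-1  111-00  11100-
Unchecked terms (primes): -11001, 000-01, 0001-1, 001000, 011111, 100110, 111-00, 11100-

001000, 011111, 100110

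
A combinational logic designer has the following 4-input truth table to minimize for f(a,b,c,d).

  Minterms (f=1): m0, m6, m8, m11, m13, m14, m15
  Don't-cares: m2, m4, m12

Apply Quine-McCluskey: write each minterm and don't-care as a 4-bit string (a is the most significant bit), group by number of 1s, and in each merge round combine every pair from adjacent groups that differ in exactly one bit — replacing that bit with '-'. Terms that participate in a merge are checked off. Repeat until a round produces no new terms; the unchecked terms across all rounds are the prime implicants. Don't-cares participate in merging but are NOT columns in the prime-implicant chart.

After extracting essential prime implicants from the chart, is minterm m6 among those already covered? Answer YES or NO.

size-2^0 implicants → 0000(✓)  0010(✓)  0100(✓)  0110(✓)  1000(✓)  1011(✓)  1100(✓)  1101(✓)  1110(✓)  1111(✓)
size-2^1 implicants → -000(✓)  -100(✓)  -110(✓)  0-00(✓)  0-10(✓)  00-0(✓)  01-0(✓)  1-00(✓)  1-11  11-0(✓)  11-1(✓)  110-(✓)  111-(✓)
size-2^2 implicants → --00  -1-0  0--0  11--
Unchecked terms (primes): --00, -1-0, 0--0, 1-11, 11--
Minterm coverage:
  m0 ⊆ --00,0--0
  m6 ⊆ -1-0,0--0
  m8 ⊆ --00 [E]
  m11 ⊆ 1-11 [E]
  m13 ⊆ 11-- [E]
  m14 ⊆ -1-0,11--
  m15 ⊆ 1-11,11--
E = {--00, 1-11, 11--}

NO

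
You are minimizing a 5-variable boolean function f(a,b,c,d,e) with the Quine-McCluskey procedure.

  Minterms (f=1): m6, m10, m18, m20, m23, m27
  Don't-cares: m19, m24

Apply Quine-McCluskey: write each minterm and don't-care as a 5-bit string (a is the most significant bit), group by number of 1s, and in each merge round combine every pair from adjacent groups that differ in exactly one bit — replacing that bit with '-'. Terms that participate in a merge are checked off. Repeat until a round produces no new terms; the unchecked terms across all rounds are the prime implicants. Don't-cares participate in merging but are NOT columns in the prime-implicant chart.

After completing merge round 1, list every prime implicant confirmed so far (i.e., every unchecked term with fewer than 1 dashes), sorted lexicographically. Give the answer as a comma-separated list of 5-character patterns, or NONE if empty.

00110, 01010, 10100, 11000

size-2^0 implicants → 00110  01010  10010(✓)  10011(✓)  10100  10111(✓)  11000  11011(✓)
size-2^1 implicants → 1-011  10-11  1001-
Unchecked terms (primes): 00110, 01010, 1-011, 10-11, 1001-, 10100, 11000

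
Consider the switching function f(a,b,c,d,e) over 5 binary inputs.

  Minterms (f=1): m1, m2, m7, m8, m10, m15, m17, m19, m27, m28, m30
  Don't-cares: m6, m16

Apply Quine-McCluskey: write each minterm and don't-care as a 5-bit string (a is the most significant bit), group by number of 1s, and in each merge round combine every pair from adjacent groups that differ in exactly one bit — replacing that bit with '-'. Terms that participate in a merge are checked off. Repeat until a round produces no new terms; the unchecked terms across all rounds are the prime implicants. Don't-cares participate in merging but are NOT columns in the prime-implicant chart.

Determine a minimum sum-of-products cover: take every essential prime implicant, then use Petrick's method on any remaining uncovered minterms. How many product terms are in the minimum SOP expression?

size-2^0 implicants → 00001(✓)  00010(✓)  00110(✓)  00111(✓)  01000(✓)  01010(✓)  01111(✓)  10000(✓)  10001(✓)  10011(✓)  11011(✓)  11100(✓)  11110(✓)
size-2^1 implicants → -0001  0-010  0-111  00-10  0011-  010-0  1-011  100-1  1000-  111-0
Unchecked terms (primes): -0001, 0-010, 0-111, 00-10, 0011-, 010-0, 1-011, 100-1, 1000-, 111-0
Minterm coverage:
  m1 ⊆ -0001 [E]
  m2 ⊆ 0-010,00-10
  m7 ⊆ 0-111,0011-
  m8 ⊆ 010-0 [E]
  m10 ⊆ 0-010,010-0
  m15 ⊆ 0-111 [E]
  m17 ⊆ -0001,100-1,1000-
  m19 ⊆ 1-011,100-1
  m27 ⊆ 1-011 [E]
  m28 ⊆ 111-0 [E]
  m30 ⊆ 111-0 [E]
E = {-0001, 0-111, 010-0, 1-011, 111-0}
Petrick residual → 0-010
Cover = b'c'd'e + a'c'de' + a'cde + a'bc'e' + ac'de + abce'  |cover|=6

6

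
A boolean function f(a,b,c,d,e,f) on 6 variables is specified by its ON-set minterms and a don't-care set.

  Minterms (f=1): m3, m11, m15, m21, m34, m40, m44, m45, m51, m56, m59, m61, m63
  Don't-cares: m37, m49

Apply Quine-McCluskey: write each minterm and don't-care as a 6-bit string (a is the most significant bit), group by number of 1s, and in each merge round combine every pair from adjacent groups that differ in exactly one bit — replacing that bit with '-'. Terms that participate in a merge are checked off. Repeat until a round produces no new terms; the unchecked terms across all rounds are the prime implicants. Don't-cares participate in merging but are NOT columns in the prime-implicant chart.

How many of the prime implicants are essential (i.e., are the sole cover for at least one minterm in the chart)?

5

size-2^0 implicants → 000011(✓)  001011(✓)  001111(✓)  010101  100010  100101(✓)  101000(✓)  101100(✓)  101101(✓)  110001(✓)  110011(✓)  111000(✓)  111011(✓)  111101(✓)  111111(✓)
size-2^1 implicants → 00-011  001-11  1-1000  1-1101  10-101  101-00  10110-  11-011  1100-1  111-11  1111-1
Unchecked terms (primes): 00-011, 001-11, 010101, 1-1000, 1-1101, 10-101, 100010, 101-00, 10110-, 11-011, 1100-1, 111-11, 1111-1
Minterm coverage:
  m3 ⊆ 00-011 [E]
  m11 ⊆ 00-011,001-11
  m15 ⊆ 001-11 [E]
  m21 ⊆ 010101 [E]
  m34 ⊆ 100010 [E]
  m40 ⊆ 1-1000,101-00
  m44 ⊆ 101-00,10110-
  m45 ⊆ 1-1101,10-101,10110-
  m51 ⊆ 11-011,1100-1
  m56 ⊆ 1-1000 [E]
  m59 ⊆ 11-011,111-11
  m61 ⊆ 1-1101,1111-1
  m63 ⊆ 111-11,1111-1
E = {00-011, 001-11, 010101, 1-1000, 100010}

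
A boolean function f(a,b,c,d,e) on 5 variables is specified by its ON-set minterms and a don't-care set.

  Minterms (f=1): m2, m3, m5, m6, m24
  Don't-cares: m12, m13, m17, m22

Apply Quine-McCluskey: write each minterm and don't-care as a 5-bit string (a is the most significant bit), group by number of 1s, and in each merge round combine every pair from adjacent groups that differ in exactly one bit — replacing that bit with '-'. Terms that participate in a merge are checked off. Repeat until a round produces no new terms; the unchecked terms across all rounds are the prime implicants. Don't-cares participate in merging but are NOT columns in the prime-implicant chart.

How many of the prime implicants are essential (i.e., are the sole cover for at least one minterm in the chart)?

3

size-2^0 implicants → 00010(✓)  00011(✓)  00101(✓)  00110(✓)  01100(✓)  01101(✓)  10001  10110(✓)  11000
size-2^1 implicants → -0110  0-101  00-10  0001-  0110-
Unchecked terms (primes): -0110, 0-101, 00-10, 0001-, 0110-, 10001, 11000
Minterm coverage:
  m2 ⊆ 00-10,0001-
  m3 ⊆ 0001- [E]
  m5 ⊆ 0-101 [E]
  m6 ⊆ -0110,00-10
  m24 ⊆ 11000 [E]
E = {0-101, 0001-, 11000}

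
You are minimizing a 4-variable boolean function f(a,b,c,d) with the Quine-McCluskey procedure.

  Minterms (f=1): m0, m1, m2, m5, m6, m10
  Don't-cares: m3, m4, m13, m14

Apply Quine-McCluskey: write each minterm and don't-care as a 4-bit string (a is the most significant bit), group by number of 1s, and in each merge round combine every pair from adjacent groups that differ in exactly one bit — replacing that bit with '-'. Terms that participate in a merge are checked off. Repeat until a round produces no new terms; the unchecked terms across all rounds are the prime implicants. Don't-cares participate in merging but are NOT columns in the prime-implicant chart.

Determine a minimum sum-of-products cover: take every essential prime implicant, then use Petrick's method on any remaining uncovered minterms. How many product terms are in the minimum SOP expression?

[col 0] 0000*, 0001*, 0010*, 0011*, 0100*, 0101*, 0110*, 1010*, 1101*, 1110*
[col 1] -010*, -101, -110*, 0-00*, 0-01*, 0-10*, 00-0*, 00-1*, 000-*, 001-*, 01-0*, 010-*, 1-10*
[col 2] --10, 0--0, 0-0-, 00--
Prime implicants: --10, -101, 0--0, 0-0-, 00--
PI chart (minterm → PIs covering it):
  0 | 0--0,0-0-,00--
  1 | 0-0-,00--
  2 | --10,0--0,00--
  5 | -101,0-0-
  6 | --10,0--0
  10 | --10  (sole → essential)
Essential prime implicants: --10
Petrick residual → 0-0-
Minimum SOP uses 2 PIs: cd' + a'c'

2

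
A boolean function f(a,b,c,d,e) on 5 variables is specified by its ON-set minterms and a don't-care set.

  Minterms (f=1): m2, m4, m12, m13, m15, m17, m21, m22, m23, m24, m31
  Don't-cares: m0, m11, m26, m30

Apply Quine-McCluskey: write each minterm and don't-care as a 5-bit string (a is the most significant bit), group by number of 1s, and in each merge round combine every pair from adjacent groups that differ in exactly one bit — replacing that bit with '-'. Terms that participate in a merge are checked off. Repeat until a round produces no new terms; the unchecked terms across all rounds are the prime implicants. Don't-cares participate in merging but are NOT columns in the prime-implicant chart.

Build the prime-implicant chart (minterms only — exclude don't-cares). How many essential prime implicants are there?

4

[col 0] 00000*, 00010*, 00100*, 01011*, 01100*, 01101*, 01111*, 10001*, 10101*, 10110*, 10111*, 11000*, 11010*, 11110*, 11111*
[col 1] -1111, 0-100, 00-00, 000-0, 01-11, 011-1, 0110-, 1-110*, 1-111*, 10-01, 101-1, 1011-*, 11-10, 110-0, 1111-*
[col 2] 1-11-
Prime implicants: -1111, 0-100, 00-00, 000-0, 01-11, 011-1, 0110-, 1-11-, 10-01, 101-1, 11-10, 110-0
PI chart (minterm → PIs covering it):
  2 | 000-0  (sole → essential)
  4 | 0-100,00-00
  12 | 0-100,0110-
  13 | 011-1,0110-
  15 | -1111,01-11,011-1
  17 | 10-01  (sole → essential)
  21 | 10-01,101-1
  22 | 1-11-  (sole → essential)
  23 | 1-11-,101-1
  24 | 110-0  (sole → essential)
  31 | -1111,1-11-
Essential prime implicants: 000-0, 1-11-, 10-01, 110-0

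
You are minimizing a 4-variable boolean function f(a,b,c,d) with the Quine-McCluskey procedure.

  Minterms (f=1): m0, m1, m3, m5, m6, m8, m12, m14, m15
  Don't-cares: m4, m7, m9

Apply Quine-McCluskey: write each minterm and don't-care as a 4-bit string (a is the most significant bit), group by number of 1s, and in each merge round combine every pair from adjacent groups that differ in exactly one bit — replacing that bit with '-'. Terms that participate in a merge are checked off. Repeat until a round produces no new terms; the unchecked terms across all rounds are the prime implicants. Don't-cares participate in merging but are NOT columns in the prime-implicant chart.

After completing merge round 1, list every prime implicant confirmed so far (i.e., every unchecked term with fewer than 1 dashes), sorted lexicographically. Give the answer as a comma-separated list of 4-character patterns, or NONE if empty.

NONE

Round 0: 0000✓ 0001✓ 0011✓ 0100✓ 0101✓ 0110✓ 0111✓ 1000✓ 1001✓ 1100✓ 1110✓ 1111✓
Round 1: -000✓ -001✓ -100✓ -110✓ -111✓ 0-00✓ 0-01✓ 0-11✓ 00-1✓ 000-✓ 01-0✓ 01-1✓ 010-✓ 011-✓ 1-00✓ 100-✓ 11-0✓ 111-✓
Round 2: --00 -00- -1-0 -11- 0--1 0-0- 01--
PIs = {--00, -00-, -1-0, -11-, 0--1, 0-0-, 01--}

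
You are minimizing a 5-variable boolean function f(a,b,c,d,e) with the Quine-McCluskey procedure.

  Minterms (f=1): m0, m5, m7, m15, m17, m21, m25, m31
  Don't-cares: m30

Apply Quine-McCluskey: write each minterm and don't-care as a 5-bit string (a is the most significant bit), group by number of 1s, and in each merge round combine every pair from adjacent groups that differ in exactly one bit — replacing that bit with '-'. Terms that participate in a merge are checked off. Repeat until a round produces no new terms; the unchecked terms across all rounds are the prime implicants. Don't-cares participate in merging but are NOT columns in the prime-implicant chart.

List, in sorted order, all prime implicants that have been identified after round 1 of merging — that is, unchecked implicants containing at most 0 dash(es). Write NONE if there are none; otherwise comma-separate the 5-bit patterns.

size-2^0 implicants → 00000  00101(✓)  00111(✓)  01111(✓)  10001(✓)  10101(✓)  11001(✓)  11110(✓)  11111(✓)
size-2^1 implicants → -0101  -1111  0-111  001-1  1-001  10-01  1111-
Unchecked terms (primes): -0101, -1111, 0-111, 00000, 001-1, 1-001, 10-01, 1111-

00000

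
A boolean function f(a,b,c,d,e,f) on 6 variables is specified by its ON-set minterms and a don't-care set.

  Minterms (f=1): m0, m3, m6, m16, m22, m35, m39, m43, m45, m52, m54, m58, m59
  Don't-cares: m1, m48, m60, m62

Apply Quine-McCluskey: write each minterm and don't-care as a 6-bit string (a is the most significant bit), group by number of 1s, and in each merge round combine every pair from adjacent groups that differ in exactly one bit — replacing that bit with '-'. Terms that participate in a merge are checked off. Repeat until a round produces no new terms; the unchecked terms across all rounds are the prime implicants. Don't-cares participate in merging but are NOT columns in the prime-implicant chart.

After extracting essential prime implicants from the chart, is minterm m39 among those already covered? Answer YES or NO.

Round 0: 000000✓ 000001✓ 000011✓ 000110✓ 010000✓ 010110✓ 100011✓ 100111✓ 101011✓ 101101 110000✓ 110100✓ 110110✓ 111010✓ 111011✓ 111100✓ 111110✓
Round 1: -00011 -10000 -10110 0-0000 0-0110 0000-1 00000- 1-1011 10-011 100-11 11-100✓ 11-110✓ 110-00 1101-0✓ 111-10 11101- 1111-0✓
Round 2: 11-1-0
PIs = {-00011, -10000, -10110, 0-0000, 0-0110, 0000-1, 00000-, 1-1011, 10-011, 100-11, 101101, 11-1-0, 110-00, 111-10, 11101-}
Coverage chart:
  m0: 0-0000,00000-
  m3: -00011,0000-1
  m6: 0-0110 ←essential
  m16: -10000,0-0000
  m22: -10110,0-0110
  m35: -00011,10-011,100-11
  m39: 100-11 ←essential
  m43: 1-1011,10-011
  m45: 101101 ←essential
  m52: 11-1-0,110-00
  m54: -10110,11-1-0
  m58: 111-10,11101-
  m59: 1-1011,11101-
Essential: 0-0110, 100-11, 101101

YES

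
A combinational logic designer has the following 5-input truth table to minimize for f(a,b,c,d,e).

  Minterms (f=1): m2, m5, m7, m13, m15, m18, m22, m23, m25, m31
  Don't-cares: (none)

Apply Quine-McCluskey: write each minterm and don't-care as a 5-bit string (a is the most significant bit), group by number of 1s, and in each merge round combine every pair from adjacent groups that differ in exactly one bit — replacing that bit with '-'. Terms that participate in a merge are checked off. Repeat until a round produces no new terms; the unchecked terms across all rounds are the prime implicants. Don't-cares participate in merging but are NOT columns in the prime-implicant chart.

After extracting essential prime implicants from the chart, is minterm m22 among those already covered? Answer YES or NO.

[col 0] 00010*, 00101*, 00111*, 01101*, 01111*, 10010*, 10110*, 10111*, 11001, 11111*
[col 1] -0010, -0111*, -1111*, 0-101*, 0-111*, 001-1*, 011-1*, 1-111*, 10-10, 1011-
[col 2] --111, 0-1-1
Prime implicants: --111, -0010, 0-1-1, 10-10, 1011-, 11001
PI chart (minterm → PIs covering it):
  2 | -0010  (sole → essential)
  5 | 0-1-1  (sole → essential)
  7 | --111,0-1-1
  13 | 0-1-1  (sole → essential)
  15 | --111,0-1-1
  18 | -0010,10-10
  22 | 10-10,1011-
  23 | --111,1011-
  25 | 11001  (sole → essential)
  31 | --111  (sole → essential)
Essential prime implicants: --111, -0010, 0-1-1, 11001

NO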